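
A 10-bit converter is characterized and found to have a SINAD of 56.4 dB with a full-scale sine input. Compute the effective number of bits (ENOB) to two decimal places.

9.08 bits

ENOB = (SINAD − 1.76) / 6.02 = (56.4 − 1.76)/6.02 = 9.076.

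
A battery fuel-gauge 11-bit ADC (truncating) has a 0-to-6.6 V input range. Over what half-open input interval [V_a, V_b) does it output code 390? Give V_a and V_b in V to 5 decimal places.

LSB = 6.6/2^11 = 3.223 mV.
V_a = V_low + 390·LSB = 1.25684 V; V_b = V_low + 391·LSB = 1.26006 V.

[1.25684 V, 1.26006 V)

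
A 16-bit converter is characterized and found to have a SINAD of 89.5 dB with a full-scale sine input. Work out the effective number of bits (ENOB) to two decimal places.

ENOB = (SINAD − 1.76) / 6.02 = (89.5 − 1.76)/6.02 = 14.575.

14.57 bits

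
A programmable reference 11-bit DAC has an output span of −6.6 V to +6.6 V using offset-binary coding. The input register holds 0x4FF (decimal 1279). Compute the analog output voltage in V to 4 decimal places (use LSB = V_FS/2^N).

LSB = 13.2 V / 2^11 = 6.445 mV.
Code 0x4FF = 1279 decimal.
V_out = (−6.6) + 1279 × 0.00644531 V = 1.64355 V.

1.6436 V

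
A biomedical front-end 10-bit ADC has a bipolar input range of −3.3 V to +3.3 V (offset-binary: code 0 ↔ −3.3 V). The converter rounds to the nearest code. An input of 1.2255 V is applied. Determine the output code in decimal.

code 702

With 1024 levels over 6.6 V, one step is 6.445 mV.
(1.2255 − (−3.3)) / 0.00644531 = 702.138 LSBs.
So the output code is 702.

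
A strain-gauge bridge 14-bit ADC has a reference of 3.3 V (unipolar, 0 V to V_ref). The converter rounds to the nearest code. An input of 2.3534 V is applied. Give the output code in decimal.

LSB = 3.3 V / 16384 = 201.42 µV.
Input sits at 11684.274 steps above V_low.
Round → code 11684.

code 11684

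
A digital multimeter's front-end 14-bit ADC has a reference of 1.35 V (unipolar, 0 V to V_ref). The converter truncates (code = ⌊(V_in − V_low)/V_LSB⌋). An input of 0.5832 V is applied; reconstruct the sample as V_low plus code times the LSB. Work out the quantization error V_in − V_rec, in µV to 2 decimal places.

73.17 µV

One LSB is 1.35 V / 16384 = 82.40 µV.
(V_in − V_low)/LSB = (0.5832 − 0)/8.23975e-05 = 7077.8880 → code 7077 (floor).
Reconstructed: 0.58312683 V.
Difference: 7.31689e-05 V → 73.17 µV.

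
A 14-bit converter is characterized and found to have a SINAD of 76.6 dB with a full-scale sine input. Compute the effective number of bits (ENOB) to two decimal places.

12.43 bits

ENOB = (SINAD − 1.76) / 6.02 = (76.6 − 1.76)/6.02 = 12.432.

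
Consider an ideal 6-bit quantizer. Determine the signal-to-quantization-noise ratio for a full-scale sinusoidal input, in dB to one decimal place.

37.9 dB

SNR ≈ 6.02·N + 1.76 dB = 6.02·6 + 1.76 = 37.88 dB.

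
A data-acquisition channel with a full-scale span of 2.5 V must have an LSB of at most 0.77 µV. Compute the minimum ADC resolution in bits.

Number of steps required ≥ 2.5 V / 0.77 µV = 3246753.25.
Need 2^N ≥ 3246753.25; 2^21 = 2097152, 2^22 = 4194304.
Minimum N = 22.

22 bits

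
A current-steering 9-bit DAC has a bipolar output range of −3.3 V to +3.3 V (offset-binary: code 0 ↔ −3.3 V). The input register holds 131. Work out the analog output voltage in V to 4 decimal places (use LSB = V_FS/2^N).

LSB = 6.6 V / 2^9 = 12.891 mV.
V_out = (−3.3) + 131 × 0.0128906 V = -1.61133 V.

-1.6113 V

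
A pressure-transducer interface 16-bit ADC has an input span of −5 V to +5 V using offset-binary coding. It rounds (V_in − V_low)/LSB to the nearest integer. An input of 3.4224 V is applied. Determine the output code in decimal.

With 65536 levels over 10 V, one step is 152.59 µV.
(3.4224 − (−5)) / 0.000152588 = 55197.041 LSBs.
round(55197.041) = 55197.

code 55197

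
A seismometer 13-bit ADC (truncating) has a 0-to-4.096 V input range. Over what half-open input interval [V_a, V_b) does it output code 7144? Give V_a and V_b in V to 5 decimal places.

LSB = 4.096/2^13 = 0.500 mV.
V_a = V_low + 7144·LSB = 3.572 V; V_b = V_low + 7145·LSB = 3.5725 V.

[3.57200 V, 3.57250 V)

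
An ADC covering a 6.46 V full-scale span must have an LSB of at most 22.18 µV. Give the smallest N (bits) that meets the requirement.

Number of steps required ≥ 6.46 V / 22.18 µV = 291253.38.
Need 2^N ≥ 291253.38; 2^18 = 262144, 2^19 = 524288.
Minimum N = 19.

19 bits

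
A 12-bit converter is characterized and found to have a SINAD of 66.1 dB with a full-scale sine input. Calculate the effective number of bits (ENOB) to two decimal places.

ENOB = (SINAD − 1.76) / 6.02 = (66.1 − 1.76)/6.02 = 10.688.

10.69 bits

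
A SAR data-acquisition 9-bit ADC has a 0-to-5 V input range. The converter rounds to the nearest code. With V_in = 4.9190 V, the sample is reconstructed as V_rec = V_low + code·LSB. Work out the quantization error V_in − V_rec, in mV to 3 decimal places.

-2.875 mV

LSB = 5/2^9 = 9.766 mV.
Scaled input = 503.7056 LSBs, so code = 504.
Code 504 maps back to 0 + 504×0.00976562 V = 4.921875 V.
Difference: -0.002875 V → -2.875 mV.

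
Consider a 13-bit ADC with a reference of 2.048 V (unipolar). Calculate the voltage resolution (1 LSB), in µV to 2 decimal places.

250.00 µV

Full-scale span = 2.048 V.
LSB = 2.048 / 2^13 = 2.048 / 8192 = 0.00025 V = 250.00 µV.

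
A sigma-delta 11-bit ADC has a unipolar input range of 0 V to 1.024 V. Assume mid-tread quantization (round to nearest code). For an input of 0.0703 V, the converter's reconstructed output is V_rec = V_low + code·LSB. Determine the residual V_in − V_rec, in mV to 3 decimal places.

-0.200 mV

One LSB is 1.024 V / 2048 = 0.500 mV.
(V_in − V_low)/LSB = (0.0703 − 0)/0.0005 = 140.6000 → code 141 (round).
Reconstructed: 0.0705 V.
Difference: -0.0002 V → -0.200 mV.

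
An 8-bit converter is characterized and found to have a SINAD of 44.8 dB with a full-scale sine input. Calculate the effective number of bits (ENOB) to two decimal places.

ENOB = (SINAD − 1.76) / 6.02 = (44.8 − 1.76)/6.02 = 7.150.

7.15 bits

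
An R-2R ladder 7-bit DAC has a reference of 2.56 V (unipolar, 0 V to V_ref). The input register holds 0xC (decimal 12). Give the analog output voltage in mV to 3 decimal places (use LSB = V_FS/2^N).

240.000 mV

LSB = 2.56 V / 2^7 = 20.000 mV.
Code 0xC = 12 decimal.
V_out = 0 + 12 × 0.02 V = 0.24 V.
= 240.000 mV.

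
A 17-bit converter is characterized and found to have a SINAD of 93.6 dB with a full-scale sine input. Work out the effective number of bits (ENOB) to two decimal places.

ENOB = (SINAD − 1.76) / 6.02 = (93.6 − 1.76)/6.02 = 15.256.

15.26 bits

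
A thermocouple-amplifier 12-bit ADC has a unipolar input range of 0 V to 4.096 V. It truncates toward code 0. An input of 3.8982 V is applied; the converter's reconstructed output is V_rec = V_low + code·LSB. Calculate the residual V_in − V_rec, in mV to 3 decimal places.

LSB = 4.096/2^12 = 1.000 mV.
(3.8982 − 0)/0.001 = 3898.2000; ⌊·⌋ gives code 3898.
Reconstructed: 3.898 V.
V_in − V_rec = 0.0002 V = 0.200 mV.

0.200 mV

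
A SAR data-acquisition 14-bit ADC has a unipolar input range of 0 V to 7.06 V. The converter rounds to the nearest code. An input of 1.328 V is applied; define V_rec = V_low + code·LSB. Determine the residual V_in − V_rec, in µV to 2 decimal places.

One LSB is 7.06 V / 16384 = 430.91 µV.
(1.328 − 0)/0.000430908 = 3081.8629; round gives code 3082.
Reconstructed: 1.3280591 V.
Difference: -5.9082e-05 V → -59.08 µV.

-59.08 µV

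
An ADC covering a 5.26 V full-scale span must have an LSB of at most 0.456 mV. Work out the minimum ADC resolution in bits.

Number of steps required ≥ 5.26 V / 0.456 mV = 11535.09.
Need 2^N ≥ 11535.09; 2^13 = 8192, 2^14 = 16384.
Minimum N = 14.

14 bits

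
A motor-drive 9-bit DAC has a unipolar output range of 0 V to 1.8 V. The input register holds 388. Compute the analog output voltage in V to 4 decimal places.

1.3641 V

LSB = 1.8 V / 2^9 = 3.516 mV.
V_out = 0 + 388 × 0.00351563 V = 1.36406 V.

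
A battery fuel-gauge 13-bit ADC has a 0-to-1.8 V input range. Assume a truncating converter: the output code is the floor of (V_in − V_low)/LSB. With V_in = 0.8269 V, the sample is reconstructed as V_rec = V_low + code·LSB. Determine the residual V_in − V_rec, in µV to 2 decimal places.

LSB = 1.8/2^13 = 219.73 µV.
(V_in − V_low)/LSB = (0.8269 − 0)/0.000219727 = 3763.3138 → code 3763 (floor).
Code 3763 maps back to 0 + 3763×0.000219727 V = 0.82683105 V.
Difference: 6.89453e-05 V → 68.95 µV.

68.95 µV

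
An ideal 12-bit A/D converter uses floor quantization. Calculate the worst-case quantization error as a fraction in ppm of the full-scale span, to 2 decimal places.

Truncating → worst-case error = 1 LSB = V_FS/2^12, so 1e+06/4096 = 244.141 ppm of full scale.

244.14 ppm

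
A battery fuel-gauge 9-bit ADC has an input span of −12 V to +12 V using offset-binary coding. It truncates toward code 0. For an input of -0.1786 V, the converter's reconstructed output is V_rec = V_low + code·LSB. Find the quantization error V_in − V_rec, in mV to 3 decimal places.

8.900 mV

LSB = 24/2^9 = 46.875 mV.
(V_in − V_low)/LSB = (-0.1786 − (−12))/0.046875 = 252.1899 → code 252 (floor).
Code 252 maps back to (−12) + 252×0.046875 V = -0.1875 V.
Difference: 0.0089 V → 8.900 mV.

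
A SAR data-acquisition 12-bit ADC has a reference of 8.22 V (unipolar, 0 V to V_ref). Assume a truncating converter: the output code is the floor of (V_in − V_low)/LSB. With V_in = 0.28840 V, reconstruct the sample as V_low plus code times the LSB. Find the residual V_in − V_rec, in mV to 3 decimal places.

1.422 mV

Step size: 8.22 V ÷ 2^12 = 2.007 mV.
(0.28840 − 0)/0.00200684 = 143.7088; ⌊·⌋ gives code 143.
Reconstructed: 0.28697754 V.
V_in − V_rec = 0.00142246 V = 1.422 mV.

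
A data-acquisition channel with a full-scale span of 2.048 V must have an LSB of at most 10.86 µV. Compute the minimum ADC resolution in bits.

Number of steps required ≥ 2.048 V / 10.86 µV = 188581.95.
Need 2^N ≥ 188581.95; 2^17 = 131072, 2^18 = 262144.
Minimum N = 18.

18 bits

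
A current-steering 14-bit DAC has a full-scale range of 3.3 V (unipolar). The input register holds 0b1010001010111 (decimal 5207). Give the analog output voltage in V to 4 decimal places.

LSB = 3.3 V / 2^14 = 201.42 µV.
Code 0b1010001010111 = 5207 decimal.
V_out = 0 + 5207 × 0.000201416 V = 1.04877 V.

1.0488 V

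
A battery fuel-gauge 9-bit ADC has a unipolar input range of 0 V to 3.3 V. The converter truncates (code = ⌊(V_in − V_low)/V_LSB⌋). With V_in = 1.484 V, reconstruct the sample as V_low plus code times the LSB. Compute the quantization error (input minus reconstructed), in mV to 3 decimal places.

1.578 mV

One LSB is 3.3 V / 512 = 6.445 mV.
(V_in − V_low)/LSB = (1.484 − 0)/0.00644531 = 230.2448 → code 230 (floor).
Code 230 maps back to 0 + 230×0.00644531 V = 1.4824219 V.
Error = 1.484 − 1.4824219 = 0.00157813 V = 1.578 mV.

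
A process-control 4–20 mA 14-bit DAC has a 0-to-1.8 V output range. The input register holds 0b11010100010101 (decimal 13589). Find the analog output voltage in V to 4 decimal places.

LSB = 1.8 V / 2^14 = 109.86 µV.
Code 0b11010100010101 = 13589 decimal.
V_out = 0 + 13589 × 0.000109863 V = 1.49293 V.

1.4929 V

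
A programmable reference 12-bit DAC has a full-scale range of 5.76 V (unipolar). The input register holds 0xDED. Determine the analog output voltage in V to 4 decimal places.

5.0133 V

LSB = 5.76 V / 2^12 = 1.406 mV.
Code 0xDED = 3565 decimal.
V_out = 0 + 3565 × 0.00140625 V = 5.01328 V.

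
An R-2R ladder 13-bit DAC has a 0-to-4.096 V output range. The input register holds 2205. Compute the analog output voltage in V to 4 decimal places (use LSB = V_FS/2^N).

LSB = 4.096 V / 2^13 = 0.500 mV.
V_out = 0 + 2205 × 0.0005 V = 1.1025 V.

1.1025 V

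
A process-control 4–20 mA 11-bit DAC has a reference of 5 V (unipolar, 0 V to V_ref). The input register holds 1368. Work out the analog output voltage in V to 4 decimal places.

LSB = 5 V / 2^11 = 2.441 mV.
V_out = 0 + 1368 × 0.00244141 V = 3.33984 V.

3.3398 V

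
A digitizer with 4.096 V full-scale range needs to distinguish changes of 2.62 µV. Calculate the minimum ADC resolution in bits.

21 bits

Number of steps required ≥ 4.096 V / 2.62 µV = 1563358.78.
Need 2^N ≥ 1563358.78; 2^20 = 1048576, 2^21 = 2097152.
Minimum N = 21.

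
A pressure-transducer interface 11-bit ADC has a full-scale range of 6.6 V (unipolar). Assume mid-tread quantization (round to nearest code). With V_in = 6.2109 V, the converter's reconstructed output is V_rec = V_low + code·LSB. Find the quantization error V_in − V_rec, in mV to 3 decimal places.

0.841 mV

Step size: 6.6 V ÷ 2^11 = 3.223 mV.
(6.2109 − 0)/0.00322266 = 1927.2611; round gives code 1927.
V_rec = 0 + 1927·0.00322266 = 6.2100586 V.
V_in − V_rec = 0.000841406 V = 0.841 mV.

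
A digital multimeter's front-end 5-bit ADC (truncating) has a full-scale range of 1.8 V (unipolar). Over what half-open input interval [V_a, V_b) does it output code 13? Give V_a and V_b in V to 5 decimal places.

LSB = 1.8/2^5 = 56.250 mV.
V_a = V_low + 13·LSB = 0.73125 V; V_b = V_low + 14·LSB = 0.7875 V.

[0.73125 V, 0.78750 V)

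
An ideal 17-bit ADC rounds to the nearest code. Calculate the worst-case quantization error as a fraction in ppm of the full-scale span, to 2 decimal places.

3.81 ppm

Rounding → worst-case error = ½ LSB = V_FS/2^18, so 1e+06/262144 = 3.8147 ppm of full scale.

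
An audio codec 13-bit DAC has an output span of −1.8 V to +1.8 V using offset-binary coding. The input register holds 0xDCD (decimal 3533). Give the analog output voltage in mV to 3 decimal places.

-247.412 mV

LSB = 3.6 V / 2^13 = 439.45 µV.
Code 0xDCD = 3533 decimal.
V_out = (−1.8) + 3533 × 0.000439453 V = -0.247412 V.
= -247.412 mV.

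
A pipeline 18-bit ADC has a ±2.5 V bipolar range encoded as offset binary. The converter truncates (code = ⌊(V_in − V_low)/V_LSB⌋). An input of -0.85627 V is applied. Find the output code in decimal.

Full-scale span = 5 V; LSB = 5/2^18 = 19.07 µV.
Input sits at 86178.791 steps above V_low.
⌊·⌋(86178.791) = 86178.

code 86178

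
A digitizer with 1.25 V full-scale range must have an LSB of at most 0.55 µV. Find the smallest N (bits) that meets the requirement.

Number of steps required ≥ 1.25 V / 0.55 µV = 2272727.27.
Need 2^N ≥ 2272727.27; 2^21 = 2097152, 2^22 = 4194304.
Minimum N = 22.

22 bits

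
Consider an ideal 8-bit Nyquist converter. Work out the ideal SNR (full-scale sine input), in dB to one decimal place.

49.9 dB

SNR ≈ 6.02·N + 1.76 dB = 6.02·8 + 1.76 = 49.92 dB.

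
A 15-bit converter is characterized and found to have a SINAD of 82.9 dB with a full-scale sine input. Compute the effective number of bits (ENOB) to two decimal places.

ENOB = (SINAD − 1.76) / 6.02 = (82.9 − 1.76)/6.02 = 13.478.

13.48 bits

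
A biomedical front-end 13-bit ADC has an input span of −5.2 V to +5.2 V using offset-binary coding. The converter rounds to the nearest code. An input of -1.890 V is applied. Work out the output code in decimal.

Full-scale span = 10.4 V; LSB = 10.4/2^13 = 1.270 mV.
(V_in − V_low)/LSB = (-1.890 − (−5.2)) / 0.00126953 = 2607.262.
So the output code is 2607.

code 2607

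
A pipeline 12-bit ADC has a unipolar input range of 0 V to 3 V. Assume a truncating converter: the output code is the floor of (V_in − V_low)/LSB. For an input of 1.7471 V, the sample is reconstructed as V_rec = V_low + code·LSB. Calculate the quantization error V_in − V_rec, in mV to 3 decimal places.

Step size: 3 V ÷ 2^12 = 0.732 mV.
Scaled input = 2385.3739 LSBs, so code = 2385.
Reconstructed: 1.7468262 V.
Difference: 0.000273828 V → 0.274 mV.

0.274 mV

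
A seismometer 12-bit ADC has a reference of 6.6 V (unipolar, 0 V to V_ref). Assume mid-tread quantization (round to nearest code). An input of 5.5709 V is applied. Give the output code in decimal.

With 4096 levels over 6.6 V, one step is 1.611 mV.
(5.5709 − 0) / 0.00161133 = 3457.334 LSBs.
round(3457.334) = 3457.

code 3457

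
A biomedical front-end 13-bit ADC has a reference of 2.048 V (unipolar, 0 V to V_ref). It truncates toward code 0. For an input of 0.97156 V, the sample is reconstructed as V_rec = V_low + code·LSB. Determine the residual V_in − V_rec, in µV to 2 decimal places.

Step size: 2.048 V ÷ 2^13 = 250.00 µV.
(0.97156 − 0)/0.00025 = 3886.2400; ⌊·⌋ gives code 3886.
Code 3886 maps back to 0 + 3886×0.00025 V = 0.9715 V.
Error = 0.97156 − 0.9715 = 6e-05 V = 60.00 µV.

60.00 µV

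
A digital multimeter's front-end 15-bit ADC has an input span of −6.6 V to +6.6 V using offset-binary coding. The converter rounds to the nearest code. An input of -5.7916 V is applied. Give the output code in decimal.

With 32768 levels over 13.2 V, one step is 402.83 µV.
(-5.7916 − (−6.6)) / 0.000402832 = 2006.792 LSBs.
Round → code 2007.

code 2007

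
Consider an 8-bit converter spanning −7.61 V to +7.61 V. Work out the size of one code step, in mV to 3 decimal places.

Full-scale span = 15.22 V.
LSB = 15.22 / 2^8 = 15.22 / 256 = 0.0594531 V = 59.453 mV.

59.453 mV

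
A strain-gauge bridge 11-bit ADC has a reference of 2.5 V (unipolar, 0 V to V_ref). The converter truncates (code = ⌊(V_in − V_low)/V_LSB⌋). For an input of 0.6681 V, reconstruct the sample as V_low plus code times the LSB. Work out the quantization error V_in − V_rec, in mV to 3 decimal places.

One LSB is 2.5 V / 2048 = 1.221 mV.
Scaled input = 547.3075 LSBs, so code = 547.
Code 547 maps back to 0 + 547×0.0012207 V = 0.66772461 V.
Difference: 0.000375391 V → 0.375 mV.

0.375 mV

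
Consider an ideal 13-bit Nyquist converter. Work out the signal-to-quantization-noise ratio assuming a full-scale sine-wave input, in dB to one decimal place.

SNR ≈ 6.02·N + 1.76 dB = 6.02·13 + 1.76 = 80.02 dB.

80.0 dB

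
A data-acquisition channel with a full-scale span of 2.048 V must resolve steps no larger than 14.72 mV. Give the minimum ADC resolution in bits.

Number of steps required ≥ 2.048 V / 14.72 mV = 139.13.
Need 2^N ≥ 139.13; 2^7 = 128, 2^8 = 256.
Minimum N = 8.

8 bits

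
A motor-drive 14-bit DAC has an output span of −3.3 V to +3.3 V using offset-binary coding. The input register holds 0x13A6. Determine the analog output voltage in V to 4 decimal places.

-1.2738 V

LSB = 6.6 V / 2^14 = 402.83 µV.
Code 0x13A6 = 5030 decimal.
V_out = (−3.3) + 5030 × 0.000402832 V = -1.27375 V.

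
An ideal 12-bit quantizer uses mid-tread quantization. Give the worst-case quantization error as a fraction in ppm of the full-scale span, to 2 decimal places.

122.07 ppm

Rounding → worst-case error = ½ LSB = V_FS/2^13, so 1e+06/8192 = 122.07 ppm of full scale.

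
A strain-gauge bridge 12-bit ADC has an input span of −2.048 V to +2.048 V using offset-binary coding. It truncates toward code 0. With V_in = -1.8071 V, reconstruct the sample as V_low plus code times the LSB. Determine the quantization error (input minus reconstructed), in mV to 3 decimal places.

0.900 mV

Step size: 4.096 V ÷ 2^12 = 1.000 mV.
Scaled input = 240.9000 LSBs, so code = 240.
V_rec = (−2.048) + 240·0.001 = -1.808 V.
Difference: 0.0009 V → 0.900 mV.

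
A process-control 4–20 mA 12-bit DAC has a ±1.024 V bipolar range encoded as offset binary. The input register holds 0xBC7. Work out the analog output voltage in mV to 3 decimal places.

LSB = 2.048 V / 2^12 = 0.500 mV.
Code 0xBC7 = 3015 decimal.
V_out = (−1.024) + 3015 × 0.0005 V = 0.4835 V.
= 483.500 mV.

483.500 mV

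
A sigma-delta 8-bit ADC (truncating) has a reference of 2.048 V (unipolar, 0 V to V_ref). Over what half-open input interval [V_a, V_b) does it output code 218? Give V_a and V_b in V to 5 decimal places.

LSB = 2.048/2^8 = 8.000 mV.
V_a = V_low + 218·LSB = 1.744 V; V_b = V_low + 219·LSB = 1.752 V.

[1.74400 V, 1.75200 V)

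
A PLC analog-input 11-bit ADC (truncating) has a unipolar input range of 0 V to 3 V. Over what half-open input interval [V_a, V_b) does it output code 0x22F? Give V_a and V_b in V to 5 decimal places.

LSB = 3/2^11 = 1.465 mV.
Code 0x22F = 559 decimal.
V_a = V_low + 559·LSB = 0.818848 V; V_b = V_low + 560·LSB = 0.820312 V.

[0.81885 V, 0.82031 V)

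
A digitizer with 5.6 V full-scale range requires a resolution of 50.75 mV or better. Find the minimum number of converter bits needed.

7 bits

Number of steps required ≥ 5.6 V / 50.75 mV = 110.34.
Need 2^N ≥ 110.34; 2^6 = 64, 2^7 = 128.
Minimum N = 7.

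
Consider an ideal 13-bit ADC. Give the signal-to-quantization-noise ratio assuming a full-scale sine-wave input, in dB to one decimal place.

SNR ≈ 6.02·N + 1.76 dB = 6.02·13 + 1.76 = 80.02 dB.

80.0 dB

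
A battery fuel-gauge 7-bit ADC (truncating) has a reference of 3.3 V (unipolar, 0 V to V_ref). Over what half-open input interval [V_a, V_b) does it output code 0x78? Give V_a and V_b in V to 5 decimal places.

[3.09375 V, 3.11953 V)

LSB = 3.3/2^7 = 25.781 mV.
Code 0x78 = 120 decimal.
V_a = V_low + 120·LSB = 3.09375 V; V_b = V_low + 121·LSB = 3.11953 V.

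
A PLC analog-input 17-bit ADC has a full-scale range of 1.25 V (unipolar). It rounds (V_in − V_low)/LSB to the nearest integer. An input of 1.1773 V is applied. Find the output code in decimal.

With 131072 levels over 1.25 V, one step is 9.54 µV.
(V_in − V_low)/LSB = (1.1773 − 0) / 9.53674e-06 = 123448.852.
So the output code is 123449.

code 123449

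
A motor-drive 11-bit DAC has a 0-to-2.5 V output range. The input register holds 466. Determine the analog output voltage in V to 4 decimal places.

0.5688 V

LSB = 2.5 V / 2^11 = 1.221 mV.
V_out = 0 + 466 × 0.0012207 V = 0.568848 V.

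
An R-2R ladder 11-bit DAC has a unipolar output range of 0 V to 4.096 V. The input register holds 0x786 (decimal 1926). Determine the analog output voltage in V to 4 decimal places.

3.8520 V

LSB = 4.096 V / 2^11 = 2.000 mV.
Code 0x786 = 1926 decimal.
V_out = 0 + 1926 × 0.002 V = 3.852 V.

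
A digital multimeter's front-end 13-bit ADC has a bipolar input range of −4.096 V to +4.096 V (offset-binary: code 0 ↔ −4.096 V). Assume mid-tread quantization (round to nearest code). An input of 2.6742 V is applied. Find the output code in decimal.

code 6770

With 8192 levels over 8.192 V, one step is 1.000 mV.
(V_in − V_low)/LSB = (2.6742 − (−4.096)) / 0.001 = 6770.200.
So the output code is 6770.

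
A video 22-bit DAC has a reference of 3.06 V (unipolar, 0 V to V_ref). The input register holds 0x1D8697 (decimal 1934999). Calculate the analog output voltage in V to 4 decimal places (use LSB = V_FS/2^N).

1.4117 V

LSB = 3.06 V / 2^22 = 0.73 µV.
Code 0x1D8697 = 1934999 decimal.
V_out = 0 + 1934999 × 7.29561e-07 V = 1.4117 V.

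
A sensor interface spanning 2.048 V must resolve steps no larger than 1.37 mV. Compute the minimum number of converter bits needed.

11 bits

Number of steps required ≥ 2.048 V / 1.37 mV = 1494.89.
Need 2^N ≥ 1494.89; 2^10 = 1024, 2^11 = 2048.
Minimum N = 11.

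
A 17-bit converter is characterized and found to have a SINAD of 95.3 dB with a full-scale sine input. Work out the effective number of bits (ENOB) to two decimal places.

15.54 bits

ENOB = (SINAD − 1.76) / 6.02 = (95.3 − 1.76)/6.02 = 15.538.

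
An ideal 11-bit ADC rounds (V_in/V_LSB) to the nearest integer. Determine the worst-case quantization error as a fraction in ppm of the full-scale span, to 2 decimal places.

244.14 ppm

Rounding → worst-case error = ½ LSB = V_FS/2^12, so 1e+06/4096 = 244.141 ppm of full scale.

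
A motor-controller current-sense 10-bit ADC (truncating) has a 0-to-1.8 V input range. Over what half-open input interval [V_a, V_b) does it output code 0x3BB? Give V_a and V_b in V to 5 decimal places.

LSB = 1.8/2^10 = 1.758 mV.
Code 0x3BB = 955 decimal.
V_a = V_low + 955·LSB = 1.67871 V; V_b = V_low + 956·LSB = 1.68047 V.

[1.67871 V, 1.68047 V)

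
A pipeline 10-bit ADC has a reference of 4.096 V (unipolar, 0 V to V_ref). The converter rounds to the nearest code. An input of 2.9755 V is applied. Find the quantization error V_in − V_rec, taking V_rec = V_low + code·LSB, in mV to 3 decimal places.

One LSB is 4.096 V / 1024 = 4.000 mV.
(2.9755 − 0)/0.004 = 743.8750; round gives code 744.
Code 744 maps back to 0 + 744×0.004 V = 2.976 V.
Difference: -0.0005 V → -0.500 mV.

-0.500 mV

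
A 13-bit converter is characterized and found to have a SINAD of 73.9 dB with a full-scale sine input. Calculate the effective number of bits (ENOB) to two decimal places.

11.98 bits

ENOB = (SINAD − 1.76) / 6.02 = (73.9 − 1.76)/6.02 = 11.983.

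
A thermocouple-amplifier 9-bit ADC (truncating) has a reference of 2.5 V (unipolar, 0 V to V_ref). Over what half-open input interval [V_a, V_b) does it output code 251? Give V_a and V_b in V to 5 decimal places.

[1.22559 V, 1.23047 V)

LSB = 2.5/2^9 = 4.883 mV.
V_a = V_low + 251·LSB = 1.22559 V; V_b = V_low + 252·LSB = 1.23047 V.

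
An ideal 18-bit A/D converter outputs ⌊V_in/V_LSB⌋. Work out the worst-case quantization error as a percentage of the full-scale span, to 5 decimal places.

Truncating → worst-case error = 1 LSB = V_FS/2^18, so 100/262144 = 0.00038147 % of full scale.

0.00038 %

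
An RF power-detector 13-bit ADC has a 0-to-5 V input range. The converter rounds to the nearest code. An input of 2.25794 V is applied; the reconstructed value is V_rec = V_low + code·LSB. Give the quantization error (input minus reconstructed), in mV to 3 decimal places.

0.250 mV

Step size: 5 V ÷ 2^13 = 0.610 mV.
(2.25794 − 0)/0.000610352 = 3699.4089; round gives code 3699.
Code 3699 maps back to 0 + 3699×0.000610352 V = 2.2576904 V.
Error = 2.25794 − 2.2576904 = 0.00024957 V = 0.250 mV.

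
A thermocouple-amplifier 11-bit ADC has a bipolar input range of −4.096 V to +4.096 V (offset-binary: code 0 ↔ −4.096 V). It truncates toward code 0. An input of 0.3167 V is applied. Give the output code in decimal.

code 1103

LSB = 8.192 V / 2048 = 4.000 mV.
(V_in − V_low)/LSB = (0.3167 − (−4.096)) / 0.004 = 1103.175.
So the output code is 1103.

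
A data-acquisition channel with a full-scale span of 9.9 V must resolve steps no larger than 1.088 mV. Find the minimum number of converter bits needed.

Number of steps required ≥ 9.9 V / 1.088 mV = 9099.26.
Need 2^N ≥ 9099.26; 2^13 = 8192, 2^14 = 16384.
Minimum N = 14.

14 bits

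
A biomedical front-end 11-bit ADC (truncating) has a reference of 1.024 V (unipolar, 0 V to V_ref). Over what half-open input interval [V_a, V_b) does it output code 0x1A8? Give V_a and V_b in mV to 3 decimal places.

LSB = 1.024/2^11 = 0.500 mV.
Code 0x1A8 = 424 decimal.
V_a = V_low + 424·LSB = 0.212 V; V_b = V_low + 425·LSB = 0.2125 V.

[212.000 mV, 212.500 mV)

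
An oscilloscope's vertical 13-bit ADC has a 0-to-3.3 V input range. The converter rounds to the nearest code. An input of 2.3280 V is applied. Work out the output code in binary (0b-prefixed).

LSB = 3.3 V / 8192 = 402.83 µV.
(2.3280 − 0) / 0.000402832 = 5779.084 LSBs.
round(5779.084) = 5779.
In binary (0b-prefixed): 0b1011010010011.

code 0b1011010010011 (decimal 5779)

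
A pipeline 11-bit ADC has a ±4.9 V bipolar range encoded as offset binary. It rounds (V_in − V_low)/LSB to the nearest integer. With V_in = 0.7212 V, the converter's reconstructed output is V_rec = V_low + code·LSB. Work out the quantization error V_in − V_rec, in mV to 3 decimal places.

LSB = 9.8/2^11 = 4.785 mV.
(0.7212 − (−4.9))/0.00478516 = 1174.7161; round gives code 1175.
Reconstructed: 0.72255859 V.
Difference: -0.00135859 V → -1.359 mV.

-1.359 mV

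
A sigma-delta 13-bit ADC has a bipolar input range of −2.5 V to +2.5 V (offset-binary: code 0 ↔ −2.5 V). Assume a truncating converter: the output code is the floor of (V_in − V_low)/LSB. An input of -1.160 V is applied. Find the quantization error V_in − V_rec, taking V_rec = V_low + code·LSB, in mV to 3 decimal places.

LSB = 5/2^13 = 0.610 mV.
(V_in − V_low)/LSB = (-1.160 − (−2.5))/0.000610352 = 2195.4560 → code 2195 (floor).
Reconstructed: -1.1602783 V.
Error = -1.160 − (−1.1602783) = 0.00027832 V = 0.278 mV.

0.278 mV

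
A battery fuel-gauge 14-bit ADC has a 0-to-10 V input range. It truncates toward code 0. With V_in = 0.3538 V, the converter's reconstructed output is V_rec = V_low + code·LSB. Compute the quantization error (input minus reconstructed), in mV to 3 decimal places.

Step size: 10 V ÷ 2^14 = 0.610 mV.
(V_in − V_low)/LSB = (0.3538 − 0)/0.000610352 = 579.6659 → code 579 (floor).
V_rec = 0 + 579·0.000610352 = 0.35339355 V.
V_in − V_rec = 0.000406445 V = 0.406 mV.

0.406 mV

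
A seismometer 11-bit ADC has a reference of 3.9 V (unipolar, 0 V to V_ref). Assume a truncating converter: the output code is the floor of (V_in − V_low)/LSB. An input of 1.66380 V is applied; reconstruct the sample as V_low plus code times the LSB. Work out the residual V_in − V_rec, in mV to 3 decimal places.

Step size: 3.9 V ÷ 2^11 = 1.904 mV.
(V_in − V_low)/LSB = (1.66380 − 0)/0.0019043 = 873.7083 → code 873 (floor).
Code 873 maps back to 0 + 873×0.0019043 V = 1.6624512 V.
Difference: 0.00134883 V → 1.349 mV.

1.349 mV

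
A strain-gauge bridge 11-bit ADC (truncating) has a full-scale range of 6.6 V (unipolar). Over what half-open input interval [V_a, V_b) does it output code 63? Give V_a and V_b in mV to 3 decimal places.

LSB = 6.6/2^11 = 3.223 mV.
V_a = V_low + 63·LSB = 0.203027 V; V_b = V_low + 64·LSB = 0.20625 V.

[203.027 mV, 206.250 mV)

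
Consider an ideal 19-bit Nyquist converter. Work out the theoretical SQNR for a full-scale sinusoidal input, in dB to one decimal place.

SNR ≈ 6.02·N + 1.76 dB = 6.02·19 + 1.76 = 116.14 dB.

116.1 dB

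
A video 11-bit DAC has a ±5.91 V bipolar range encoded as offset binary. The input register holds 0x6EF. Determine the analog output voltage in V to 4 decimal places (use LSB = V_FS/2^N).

4.3344 V

LSB = 11.82 V / 2^11 = 5.771 mV.
Code 0x6EF = 1775 decimal.
V_out = (−5.91) + 1775 × 0.00577148 V = 4.33438 V.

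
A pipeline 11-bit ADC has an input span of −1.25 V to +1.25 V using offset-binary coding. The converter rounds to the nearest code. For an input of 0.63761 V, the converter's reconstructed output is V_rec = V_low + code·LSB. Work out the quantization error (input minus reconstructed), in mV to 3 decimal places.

0.403 mV

One LSB is 2.5 V / 2048 = 1.221 mV.
Scaled input = 1546.3301 LSBs, so code = 1546.
Code 1546 maps back to (−1.25) + 1546×0.0012207 V = 0.63720703 V.
Difference: 0.000402969 V → 0.403 mV.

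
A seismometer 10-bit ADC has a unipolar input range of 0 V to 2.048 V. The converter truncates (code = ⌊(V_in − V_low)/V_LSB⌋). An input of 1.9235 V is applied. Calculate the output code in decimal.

Full-scale span = 2.048 V; LSB = 2.048/2^10 = 2.000 mV.
(V_in − V_low)/LSB = (1.9235 − 0) / 0.002 = 961.750.
So the output code is 961.

code 961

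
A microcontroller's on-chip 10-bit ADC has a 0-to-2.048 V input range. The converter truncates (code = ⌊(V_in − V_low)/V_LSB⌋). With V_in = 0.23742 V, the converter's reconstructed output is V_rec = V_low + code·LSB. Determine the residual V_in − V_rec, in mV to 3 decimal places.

LSB = 2.048/2^10 = 2.000 mV.
Scaled input = 118.7100 LSBs, so code = 118.
Reconstructed: 0.236 V.
Error = 0.23742 − 0.236 = 0.00142 V = 1.420 mV.

1.420 mV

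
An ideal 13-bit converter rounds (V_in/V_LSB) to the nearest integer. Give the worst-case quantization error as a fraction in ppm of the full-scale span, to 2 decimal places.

61.04 ppm

Rounding → worst-case error = ½ LSB = V_FS/2^14, so 1e+06/16384 = 61.0352 ppm of full scale.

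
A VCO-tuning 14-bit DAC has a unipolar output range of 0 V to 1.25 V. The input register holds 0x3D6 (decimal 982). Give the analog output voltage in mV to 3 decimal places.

74.921 mV

LSB = 1.25 V / 2^14 = 76.29 µV.
Code 0x3D6 = 982 decimal.
V_out = 0 + 982 × 7.62939e-05 V = 0.0749207 V.
= 74.921 mV.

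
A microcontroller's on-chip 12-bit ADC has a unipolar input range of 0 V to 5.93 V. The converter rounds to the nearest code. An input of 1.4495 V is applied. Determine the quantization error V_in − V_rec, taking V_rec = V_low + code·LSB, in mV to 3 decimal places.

0.298 mV

One LSB is 5.93 V / 4096 = 1.448 mV.
(1.4495 − 0)/0.00144775 = 1001.2061; round gives code 1001.
V_rec = 0 + 1001·0.00144775 = 1.4492017 V.
Error = 1.4495 − 1.4492017 = 0.00029834 V = 0.298 mV.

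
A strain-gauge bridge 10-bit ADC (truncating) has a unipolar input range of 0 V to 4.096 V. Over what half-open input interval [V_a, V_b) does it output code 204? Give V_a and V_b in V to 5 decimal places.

[0.81600 V, 0.82000 V)

LSB = 4.096/2^10 = 4.000 mV.
V_a = V_low + 204·LSB = 0.816 V; V_b = V_low + 205·LSB = 0.82 V.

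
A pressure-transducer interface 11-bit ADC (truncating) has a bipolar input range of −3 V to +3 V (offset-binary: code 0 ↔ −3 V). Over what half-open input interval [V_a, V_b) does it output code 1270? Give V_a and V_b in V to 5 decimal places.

LSB = 6/2^11 = 2.930 mV.
V_a = V_low + 1270·LSB = 0.720703 V; V_b = V_low + 1271·LSB = 0.723633 V.

[0.72070 V, 0.72363 V)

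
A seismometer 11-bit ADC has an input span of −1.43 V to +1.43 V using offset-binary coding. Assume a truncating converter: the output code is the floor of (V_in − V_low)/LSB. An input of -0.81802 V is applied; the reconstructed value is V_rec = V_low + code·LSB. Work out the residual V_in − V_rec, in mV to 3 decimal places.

0.320 mV

Step size: 2.86 V ÷ 2^11 = 1.396 mV.
(-0.81802 − (−1.43))/0.00139648 = 438.2290; ⌊·⌋ gives code 438.
Reconstructed: -0.81833984 V.
V_in − V_rec = 0.000319844 V = 0.320 mV.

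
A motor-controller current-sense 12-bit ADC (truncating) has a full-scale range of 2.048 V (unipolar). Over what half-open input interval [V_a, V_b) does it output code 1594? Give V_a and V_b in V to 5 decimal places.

[0.79700 V, 0.79750 V)

LSB = 2.048/2^12 = 0.500 mV.
V_a = V_low + 1594·LSB = 0.797 V; V_b = V_low + 1595·LSB = 0.7975 V.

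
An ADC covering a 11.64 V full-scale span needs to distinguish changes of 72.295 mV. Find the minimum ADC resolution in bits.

Number of steps required ≥ 11.64 V / 72.295 mV = 161.01.
Need 2^N ≥ 161.01; 2^7 = 128, 2^8 = 256.
Minimum N = 8.

8 bits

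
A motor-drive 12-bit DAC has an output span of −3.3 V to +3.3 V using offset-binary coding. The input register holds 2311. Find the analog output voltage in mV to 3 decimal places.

LSB = 6.6 V / 2^12 = 1.611 mV.
V_out = (−3.3) + 2311 × 0.00161133 V = 0.423779 V.
= 423.779 mV.

423.779 mV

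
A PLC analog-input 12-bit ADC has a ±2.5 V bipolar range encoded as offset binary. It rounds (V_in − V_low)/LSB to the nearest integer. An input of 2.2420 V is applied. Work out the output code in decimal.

code 3885

With 4096 levels over 5 V, one step is 1.221 mV.
(2.2420 − (−2.5)) / 0.0012207 = 3884.646 LSBs.
So the output code is 3885.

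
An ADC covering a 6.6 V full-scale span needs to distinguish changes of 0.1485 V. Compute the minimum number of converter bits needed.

6 bits

Number of steps required ≥ 6.6 V / 0.1485 V = 44.44.
Need 2^N ≥ 44.44; 2^5 = 32, 2^6 = 64.
Minimum N = 6.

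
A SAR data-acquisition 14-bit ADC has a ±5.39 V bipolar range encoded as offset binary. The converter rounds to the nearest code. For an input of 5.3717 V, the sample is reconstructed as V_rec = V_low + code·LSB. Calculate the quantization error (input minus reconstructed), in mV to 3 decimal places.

0.123 mV

LSB = 10.78/2^14 = 0.658 mV.
(5.3717 − (−5.39))/0.000657959 = 16356.1867; round gives code 16356.
Code 16356 maps back to (−5.39) + 16356×0.000657959 V = 5.3715771 V.
Difference: 0.000122852 V → 0.123 mV.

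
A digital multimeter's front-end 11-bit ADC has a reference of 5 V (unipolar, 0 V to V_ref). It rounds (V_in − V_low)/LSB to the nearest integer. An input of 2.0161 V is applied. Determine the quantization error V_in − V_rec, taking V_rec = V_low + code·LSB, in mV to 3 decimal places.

Step size: 5 V ÷ 2^11 = 2.441 mV.
(2.0161 − 0)/0.00244141 = 825.7946; round gives code 826.
Reconstructed: 2.0166016 V.
V_in − V_rec = -0.000501562 V = -0.502 mV.

-0.502 mV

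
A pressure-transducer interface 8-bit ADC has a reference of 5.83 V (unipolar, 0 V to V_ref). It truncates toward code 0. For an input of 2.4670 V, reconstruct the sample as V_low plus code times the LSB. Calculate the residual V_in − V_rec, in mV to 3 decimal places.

Step size: 5.83 V ÷ 2^8 = 22.773 mV.
Scaled input = 108.3280 LSBs, so code = 108.
Reconstructed: 2.4595312 V.
V_in − V_rec = 0.00746875 V = 7.469 mV.

7.469 mV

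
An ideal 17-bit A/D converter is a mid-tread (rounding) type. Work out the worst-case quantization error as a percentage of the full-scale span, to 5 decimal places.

Rounding → worst-case error = ½ LSB = V_FS/2^18, so 100/262144 = 0.00038147 % of full scale.

0.00038 %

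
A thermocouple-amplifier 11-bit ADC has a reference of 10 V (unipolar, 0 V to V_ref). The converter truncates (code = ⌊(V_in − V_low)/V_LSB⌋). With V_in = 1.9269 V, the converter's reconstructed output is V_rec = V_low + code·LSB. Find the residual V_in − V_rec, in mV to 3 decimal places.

Step size: 10 V ÷ 2^11 = 4.883 mV.
(1.9269 − 0)/0.00488281 = 394.6291; ⌊·⌋ gives code 394.
Reconstructed: 1.9238281 V.
V_in − V_rec = 0.00307187 V = 3.072 mV.

3.072 mV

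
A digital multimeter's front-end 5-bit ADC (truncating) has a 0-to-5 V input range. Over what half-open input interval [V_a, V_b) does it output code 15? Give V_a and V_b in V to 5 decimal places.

[2.34375 V, 2.50000 V)

LSB = 5/2^5 = 156.250 mV.
V_a = V_low + 15·LSB = 2.34375 V; V_b = V_low + 16·LSB = 2.5 V.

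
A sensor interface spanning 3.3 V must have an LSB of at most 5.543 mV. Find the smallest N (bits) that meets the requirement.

10 bits

Number of steps required ≥ 3.3 V / 5.543 mV = 595.35.
Need 2^N ≥ 595.35; 2^9 = 512, 2^10 = 1024.
Minimum N = 10.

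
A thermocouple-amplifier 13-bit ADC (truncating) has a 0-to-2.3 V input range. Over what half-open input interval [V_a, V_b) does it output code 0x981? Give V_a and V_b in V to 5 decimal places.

[0.68309 V, 0.68337 V)

LSB = 2.3/2^13 = 280.76 µV.
Code 0x981 = 2433 decimal.
V_a = V_low + 2433·LSB = 0.683093 V; V_b = V_low + 2434·LSB = 0.683374 V.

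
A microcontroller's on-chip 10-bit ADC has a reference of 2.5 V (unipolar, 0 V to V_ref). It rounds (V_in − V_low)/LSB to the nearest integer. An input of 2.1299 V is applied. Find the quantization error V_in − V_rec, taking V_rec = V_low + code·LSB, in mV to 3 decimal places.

Step size: 2.5 V ÷ 2^10 = 2.441 mV.
(2.1299 − 0)/0.00244141 = 872.4070; round gives code 872.
Reconstructed: 2.1289062 V.
Error = 2.1299 − 2.1289062 = 0.00099375 V = 0.994 mV.

0.994 mV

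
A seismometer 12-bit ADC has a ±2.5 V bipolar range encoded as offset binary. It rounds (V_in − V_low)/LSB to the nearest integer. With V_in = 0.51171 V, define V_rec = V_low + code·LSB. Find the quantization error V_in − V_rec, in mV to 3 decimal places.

LSB = 5/2^12 = 1.221 mV.
(0.51171 − (−2.5))/0.0012207 = 2467.1928; round gives code 2467.
V_rec = (−2.5) + 2467·0.0012207 = 0.51147461 V.
V_in − V_rec = 0.000235391 V = 0.235 mV.

0.235 mV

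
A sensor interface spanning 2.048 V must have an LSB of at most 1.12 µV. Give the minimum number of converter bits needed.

Number of steps required ≥ 2.048 V / 1.12 µV = 1828571.43.
Need 2^N ≥ 1828571.43; 2^20 = 1048576, 2^21 = 2097152.
Minimum N = 21.

21 bits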